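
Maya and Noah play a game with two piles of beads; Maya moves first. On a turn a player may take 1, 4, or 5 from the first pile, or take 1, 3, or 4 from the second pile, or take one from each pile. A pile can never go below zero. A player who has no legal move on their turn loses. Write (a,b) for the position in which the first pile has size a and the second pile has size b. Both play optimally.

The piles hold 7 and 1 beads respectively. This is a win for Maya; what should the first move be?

Move to (6,1).

Compute win/loss labels from the base case upward. A position with no move is L. Any other position is W if it can reach an L in one move, else L.
No move ever increases a pile, so every position that can arise here has a ≤ 7 and b ≤ 1; it is enough to label the cells with 0 ≤ a ≤ 7 and 0 ≤ b ≤ 1.
Every move lowers a or b (never raises either), so fill the grid row by row in increasing a, and left to right within a row: each cell's successors are then already labelled.
      b=0  b=1
a=0:    L    W
a=1:    W    W
a=2:    L    W
a=3:    W    W
a=4:    W    L
a=5:    W    W
a=6:    W    L
a=7:    W    W
Cells with no legal move (terminal, hence L): (0,0).
The remaining L cells, each justified by listing all of its moves:
(2,0): only reaches (1,0)(W), which is W → L
(4,1): only reaches (3,1)(W), (0,1)(W), (4,0)(W), (3,0)(W), all W → L
(6,1): only reaches (5,1)(W), (2,1)(W), (1,1)(W), (6,0)(W), (5,0)(W), all W → L
Every other cell has at least one move into one of the L cells above, so it is W.
From (7,1), the L positions reachable in one move are: (6,1).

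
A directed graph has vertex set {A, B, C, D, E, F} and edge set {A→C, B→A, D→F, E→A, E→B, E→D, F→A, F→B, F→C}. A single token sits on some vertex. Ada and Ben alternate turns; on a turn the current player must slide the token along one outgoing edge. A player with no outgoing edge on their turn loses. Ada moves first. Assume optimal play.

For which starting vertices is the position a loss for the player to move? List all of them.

Classify positions by backward induction: terminal positions (no move available) are L. From any other position, the mover wins iff some move reaches an L.
Every edge goes from a vertex to one that appears earlier in the order C, A, B, F, D, E, so processing vertices in that order labels each vertex after all of its successors.
C: no outgoing edge → L
A: W (go to C, an L position)
B: L (sole option A(W) is W)
F: W (go to B, an L position)
D: L (sole option F(W) is W)
E: W (go to D, an L position)
The losing starting vertices are exactly the entries labelled L in this table (3 of them).

B, C, D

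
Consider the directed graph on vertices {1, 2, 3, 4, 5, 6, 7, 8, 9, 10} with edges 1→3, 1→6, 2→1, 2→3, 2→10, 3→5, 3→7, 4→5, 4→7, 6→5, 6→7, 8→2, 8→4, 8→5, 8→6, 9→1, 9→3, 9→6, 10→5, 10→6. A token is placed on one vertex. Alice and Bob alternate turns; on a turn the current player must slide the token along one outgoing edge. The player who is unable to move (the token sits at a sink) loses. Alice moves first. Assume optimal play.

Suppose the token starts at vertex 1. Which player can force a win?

Bob wins.

Work bottom-up. With no move the player to move loses. Otherwise the position is W if at least one move leads to an L position for the opponent, and L if every move leads to a W.
Every edge goes from a vertex to one that appears earlier in the order 7, 5, 3, 6, 1, 10, 4, 2, 9, 8, so processing vertices in that order labels each vertex after all of its successors.
7: no outgoing edge → L
5: no outgoing edge → L
3: →5(L), so W
6: →5(L), so W
1: →6(W), 3(W) — all W, so L
10: →5(L), so W
4: →5(L), so W
2: →1(L), so W
9: →1(L), so W
8: →5(L), so W
The starting position 1 is L: whatever Alice does, the opponent receives a W position.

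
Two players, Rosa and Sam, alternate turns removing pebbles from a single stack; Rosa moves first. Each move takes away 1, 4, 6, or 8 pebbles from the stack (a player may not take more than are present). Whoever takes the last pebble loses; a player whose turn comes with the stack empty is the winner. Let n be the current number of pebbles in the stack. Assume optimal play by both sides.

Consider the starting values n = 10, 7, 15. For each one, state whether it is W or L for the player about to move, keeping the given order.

10: W, 7: W, 15: L

Work bottom-up. With no move the player to move wins. Otherwise the position is W if at least one move leads to an L position for the opponent, and L if every move leads to a W.
n=0: no move; the opponent has just taken the last pebble and therefore loses → W
n=1: only reaches 0(W), which is W → L
n=2: reaches L-position 1 → W
n=3: only reaches 2(W), which is W → L
n=4: reaches L-position 3 → W
n=5: reaches L-position 1 → W
n=6: only reaches 5(W), 2(W), 0(W), all W → L
n=7: reaches L-position 6 → W
n=8: only reaches 7(W), 4(W), 2(W), 0(W), all W → L
n=9: reaches L-position 8 → W
n=10: reaches L-position 6 → W
n=11: reaches L-position 3 → W
n=12: reaches L-position 8 → W
n=13: only reaches 12(W), 9(W), 7(W), 5(W), all W → L
n=14: reaches L-position 13 → W
n=15: only reaches 14(W), 11(W), 9(W), 7(W), all W → L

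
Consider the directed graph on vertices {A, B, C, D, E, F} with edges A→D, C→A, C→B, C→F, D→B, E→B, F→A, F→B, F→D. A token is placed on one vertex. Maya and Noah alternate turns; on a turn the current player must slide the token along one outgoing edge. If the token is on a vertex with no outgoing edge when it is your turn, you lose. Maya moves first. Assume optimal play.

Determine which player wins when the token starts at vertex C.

Classify positions by backward induction: terminal positions (no move available) are L. From any other position, the mover wins iff some move reaches an L.
Every edge goes from a vertex to one that appears earlier in the order B, E, D, A, F, C, so processing vertices in that order labels each vertex after all of its successors.
B: no outgoing edge → L
E: W (go to B, an L position)
D: W (go to B, an L position)
A: L (sole option D(W) is W)
F: W (go to A, an L position)
C: W (go to A, an L position)
From C Maya can move to A, reaching an L position.

Maya wins.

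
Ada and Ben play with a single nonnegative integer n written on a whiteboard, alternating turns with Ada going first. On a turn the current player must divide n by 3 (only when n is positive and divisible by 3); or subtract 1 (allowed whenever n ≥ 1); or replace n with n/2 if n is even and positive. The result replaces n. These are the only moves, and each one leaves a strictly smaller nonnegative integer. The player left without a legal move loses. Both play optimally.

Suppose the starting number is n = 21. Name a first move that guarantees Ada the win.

Work bottom-up. With no move the player to move loses. Otherwise the position is W if at least one move leads to an L position for the opponent, and L if every move leads to a W.
n=0: no move → L
n=1: can move to 0, which is L ⇒ W
n=2: the only move is to 1(W), a W ⇒ L
n=3: can move to 2, which is L ⇒ W
n=4: can move to 2, which is L ⇒ W
n=5: the only move is to 4(W), a W ⇒ L
n=6: can move to 2, which is L ⇒ W
n=7: the only move is to 6(W), a W ⇒ L
n=8: can move to 7, which is L ⇒ W
n=9: moves to 3(W), 8(W); every one is W ⇒ L
n=10: can move to 5, which is L ⇒ W
n=11: the only move is to 10(W), a W ⇒ L
n=12: can move to 11, which is L ⇒ W
n=13: the only move is to 12(W), a W ⇒ L
n=14: can move to 7, which is L ⇒ W
n=15: can move to 5, which is L ⇒ W
n=16: moves to 8(W), 15(W); every one is W ⇒ L
n=17: can move to 16, which is L ⇒ W
n=18: can move to 9, which is L ⇒ W
n=19: the only move is to 18(W), a W ⇒ L
n=20: can move to 19, which is L ⇒ W
n=21: can move to 7, which is L ⇒ W
From 21, the L positions reachable in one move are: 7.

Move to 7.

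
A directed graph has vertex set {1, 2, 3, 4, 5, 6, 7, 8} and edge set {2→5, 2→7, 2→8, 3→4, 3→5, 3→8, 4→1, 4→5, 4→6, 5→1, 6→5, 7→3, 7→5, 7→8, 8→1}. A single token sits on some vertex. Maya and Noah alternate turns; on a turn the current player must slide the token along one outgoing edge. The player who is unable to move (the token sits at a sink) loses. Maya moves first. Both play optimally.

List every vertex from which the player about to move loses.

Work bottom-up. With no move the player to move loses. Otherwise the position is W if at least one move leads to an L position for the opponent, and L if every move leads to a W.
Every edge goes from a vertex to one that appears earlier in the order 1, 5, 6, 4, 8, 3, 7, 2, so processing vertices in that order labels each vertex after all of its successors.
1: no outgoing edge → L
5: →1(L), so W
6: →5(W) only, which is W, so L
4: →6(L), so W
8: →1(L), so W
3: →8(W), 4(W), 5(W) — all W, so L
7: →3(L), so W
2: →7(W), 8(W), 5(W) — all W, so L
Reading off the rows marked L gives the requested list; there are 4 such vertices.

1, 2, 3, 6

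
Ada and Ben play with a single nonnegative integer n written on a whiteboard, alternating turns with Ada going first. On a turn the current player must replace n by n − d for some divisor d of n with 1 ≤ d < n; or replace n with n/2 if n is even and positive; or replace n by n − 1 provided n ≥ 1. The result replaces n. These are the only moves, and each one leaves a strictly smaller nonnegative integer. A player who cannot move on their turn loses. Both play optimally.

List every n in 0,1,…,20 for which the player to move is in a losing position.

0, 2, 5, 7, 9, 11, 13, 15, 17, 19

Work bottom-up. With no move the player to move loses. Otherwise the position is W if at least one move leads to an L position for the opponent, and L if every move leads to a W.
n=0: no move → L
n=1: W (go to 0, an L position)
n=2: L (sole option 1(W) is W)
n=3: W (go to 2, an L position)
n=4: W (go to 2, an L position)
n=5: L (sole option 4(W) is W)
n=6: W (go to 5, an L position)
n=7: L (sole option 6(W) is W)
n=8: W (go to 7, an L position)
n=9: L (options 6(W), 8(W) are all W)
n=10: W (go to 5, an L position)
n=11: L (sole option 10(W) is W)
n=12: W (go to 9, an L position)
n=13: L (sole option 12(W) is W)
n=14: W (go to 7, an L position)
n=15: L (options 10(W), 12(W), 14(W) are all W)
n=16: W (go to 15, an L position)
n=17: L (sole option 16(W) is W)
n=18: W (go to 9, an L position)
n=19: L (sole option 18(W) is W)
n=20: W (go to 15, an L position)
Reading off the rows marked L gives the requested list; there are 10 such values of n.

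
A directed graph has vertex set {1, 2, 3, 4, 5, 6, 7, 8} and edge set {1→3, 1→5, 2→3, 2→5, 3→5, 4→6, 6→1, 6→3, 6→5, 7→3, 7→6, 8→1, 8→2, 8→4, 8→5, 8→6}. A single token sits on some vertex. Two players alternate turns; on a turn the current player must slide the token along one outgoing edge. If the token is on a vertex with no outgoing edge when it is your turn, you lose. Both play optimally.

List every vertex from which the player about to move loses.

4, 5, 7

Compute win/loss labels from the base case upward. A position with no move is L. Any other position is W if it can reach an L in one move, else L.
Every edge goes from a vertex to one that appears earlier in the order 5, 3, 1, 6, 2, 7, 4, 8, so processing vertices in that order labels each vertex after all of its successors.
5: no outgoing edge → L
3: →5(L), so W
1: →5(L), so W
6: →5(L), so W
2: →5(L), so W
7: →6(W), 3(W) — all W, so L
4: →6(W) only, which is W, so L
8: →4(L), so W
The losing starting vertices are exactly the entries labelled L in this table (3 of them).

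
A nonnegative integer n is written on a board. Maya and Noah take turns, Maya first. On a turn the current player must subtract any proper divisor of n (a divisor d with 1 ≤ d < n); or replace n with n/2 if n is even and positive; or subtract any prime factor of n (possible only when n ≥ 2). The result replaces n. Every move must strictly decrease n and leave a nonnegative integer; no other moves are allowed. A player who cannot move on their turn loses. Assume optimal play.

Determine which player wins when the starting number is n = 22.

Maya wins.

Build the W/L table. Terminal = L. A non-terminal position is W if it has a move to some L; otherwise it is L.
n=0: no move → L
n=1: no move → L
n=2: W (go to 0, an L position)
n=3: W (go to 0, an L position)
n=4: L (options 2(W), 3(W) are all W)
n=5: W (go to 0, an L position)
n=6: W (go to 4, an L position)
n=7: W (go to 0, an L position)
n=8: W (go to 4, an L position)
n=9: L (options 6(W), 8(W) are all W)
n=10: W (go to 9, an L position)
n=11: W (go to 0, an L position)
n=12: W (go to 9, an L position)
n=13: W (go to 0, an L position)
n=14: L (options 7(W), 12(W), 13(W) are all W)
n=15: W (go to 14, an L position)
n=16: W (go to 14, an L position)
n=17: W (go to 0, an L position)
n=18: W (go to 9, an L position)
n=19: W (go to 0, an L position)
n=20: L (options 10(W), 15(W), 16(W), 18(W), 19(W) are all W)
n=21: W (go to 14, an L position)
n=22: W (go to 20, an L position)
From 22 Maya can move to 20, reaching an L position.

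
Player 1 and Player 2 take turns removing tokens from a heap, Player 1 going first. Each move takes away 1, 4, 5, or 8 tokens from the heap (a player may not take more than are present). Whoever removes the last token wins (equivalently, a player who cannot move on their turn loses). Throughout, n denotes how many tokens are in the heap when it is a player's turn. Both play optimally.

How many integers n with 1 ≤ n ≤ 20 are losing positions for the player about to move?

Work bottom-up. With no move the player to move loses. Otherwise the position is W if at least one move leads to an L position for the opponent, and L if every move leads to a W.
n=0: no move → L
n=1: can move to 0, which is L ⇒ W
n=2: the only move is to 1(W), a W ⇒ L
n=3: can move to 2, which is L ⇒ W
n=4: can move to 0, which is L ⇒ W
n=5: can move to 0, which is L ⇒ W
n=6: can move to 2, which is L ⇒ W
n=7: can move to 2, which is L ⇒ W
n=8: can move to 0, which is L ⇒ W
n=9: moves to 8(W), 5(W), 4(W), 1(W); every one is W ⇒ L
n=10: can move to 9, which is L ⇒ W
n=11: moves to 10(W), 7(W), 6(W), 3(W); every one is W ⇒ L
n=12: can move to 11, which is L ⇒ W
n=13: can move to 9, which is L ⇒ W
n=14: can move to 9, which is L ⇒ W
n=15: can move to 11, which is L ⇒ W
n=16: can move to 11, which is L ⇒ W
n=17: can move to 9, which is L ⇒ W
n=18: moves to 17(W), 14(W), 13(W), 10(W); every one is W ⇒ L
n=19: can move to 18, which is L ⇒ W
n=20: moves to 19(W), 16(W), 15(W), 12(W); every one is W ⇒ L
L entries with 1 ≤ n ≤ 20 (n=0 is outside the asked range and is not counted): n = 2, 9, 11, 18, 20; that makes 5.

5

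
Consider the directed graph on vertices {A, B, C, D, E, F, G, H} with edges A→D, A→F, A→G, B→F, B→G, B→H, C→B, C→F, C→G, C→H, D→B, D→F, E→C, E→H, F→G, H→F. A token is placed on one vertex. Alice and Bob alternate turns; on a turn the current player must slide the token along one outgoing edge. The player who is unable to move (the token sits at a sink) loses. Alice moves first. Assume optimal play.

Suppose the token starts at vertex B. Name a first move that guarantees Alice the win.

Build the W/L table. Terminal = L. A non-terminal position is W if it has a move to some L; otherwise it is L.
Every edge goes from a vertex to one that appears earlier in the order G, F, H, B, D, C, A, E, so processing vertices in that order labels each vertex after all of its successors.
G: no outgoing edge → L
F: W (go to G, an L position)
H: L (sole option F(W) is W)
B: W (go to H, an L position)
D: L (options B(W), F(W) are all W)
C: W (go to H, an L position)
A: W (go to D, an L position)
E: W (go to H, an L position)
From B, the L positions reachable in one move are: H, G. Any move reaching one of these is winning.

Move to H.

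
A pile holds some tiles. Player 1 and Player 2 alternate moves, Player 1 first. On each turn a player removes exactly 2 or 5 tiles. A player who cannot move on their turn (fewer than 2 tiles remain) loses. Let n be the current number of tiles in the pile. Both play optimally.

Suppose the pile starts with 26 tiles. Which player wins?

Player 1 wins.

Label each position W (a win for the player to move) or L (a loss). A position with no legal move is L; any other position is W exactly when some move reaches an L, and L when every move reaches a W.
n=0: no move → L
n=1: no move → L
n=2: →0(L), so W
n=3: →1(L), so W
n=4: →2(W) only, which is W, so L
n=5: →0(L), so W
n=6: →4(L), so W
n=7: →5(W), 2(W) — all W, so L
n=8: →6(W), 3(W) — all W, so L
n=9: →7(L), so W
n=10: →8(L), so W
n=11: →9(W), 6(W) — all W, so L
n=12: →7(L), so W
n=13: →11(L), so W
n=14: →12(W), 9(W) — all W, so L
n=15: →13(W), 10(W) — all W, so L
n=16: →14(L), so W
n=17: →15(L), so W
n=18: →16(W), 13(W) — all W, so L
n=19: →14(L), so W
n=20: →18(L), so W
n=21: →19(W), 16(W) — all W, so L
n=22: →20(W), 17(W) — all W, so L
n=23: →21(L), so W
n=24: →22(L), so W
n=25: →23(W), 20(W) — all W, so L
n=26: →21(L), so W
From 26 Player 1 can remove 5, leaving 21, reaching an L position.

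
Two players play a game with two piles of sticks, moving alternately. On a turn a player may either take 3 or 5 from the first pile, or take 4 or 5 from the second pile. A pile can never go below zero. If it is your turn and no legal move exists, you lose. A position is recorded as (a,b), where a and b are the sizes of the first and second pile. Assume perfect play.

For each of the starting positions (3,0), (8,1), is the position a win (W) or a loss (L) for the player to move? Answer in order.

(3,0): W, (8,1): L

Compute win/loss labels from the base case upward. A position with no move is L. Any other position is W if it can reach an L in one move, else L.
No move ever increases a pile, so every position that can arise here has a ≤ 8 and b ≤ 1; it is enough to label the cells with 0 ≤ a ≤ 8 and 0 ≤ b ≤ 1.
Every move lowers a or b (never raises either), so fill the grid row by row in increasing a, and left to right within a row: each cell's successors are then already labelled.
      b=0  b=1
a=0:    L    L
a=1:    L    L
a=2:    L    L
a=3:    W    W
a=4:    W    W
a=5:    W    W
a=6:    W    W
a=7:    W    W
a=8:    L    L
Cells with no legal move (terminal, hence L): (0,0), (0,1), (1,0), (1,1), (2,0), (2,1).
The remaining L cells, each justified by listing all of its moves:
(8,0): →(5,0)(W), (3,0)(W) — all W, so L
(8,1): →(5,1)(W), (3,1)(W) — all W, so L
Every other cell has at least one move into one of the L cells above, so it is W.
(3,0): the move to (0,0) reaches an L cell, so W
(8,1): one of the L cells justified above, so L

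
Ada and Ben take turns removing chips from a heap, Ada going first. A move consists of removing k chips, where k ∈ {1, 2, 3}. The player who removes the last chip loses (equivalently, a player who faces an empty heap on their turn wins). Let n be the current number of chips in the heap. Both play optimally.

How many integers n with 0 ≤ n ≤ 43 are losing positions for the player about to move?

Use the standard recursion: the mover wins at a terminal position; elsewhere, the mover wins exactly when some move hands the opponent an L position.
n=0: no move; the opponent has just taken the last chip and therefore loses → W
n=1: →0(W) only, which is W, so L
n=2: →1(L), so W
n=3: →1(L), so W
n=4: →1(L), so W
n=5: →4(W), 3(W), 2(W) — all W, so L
n=6: →5(L), so W
n=7: →5(L), so W
n=8: →5(L), so W
n=9: →8(W), 7(W), 6(W) — all W, so L
n=10: →9(L), so W
n=11: →9(L), so W
n=12: →9(L), so W
n=13: →12(W), 11(W), 10(W) — all W, so L
n=14: →13(L), so W
n=15: →13(L), so W
n=16: →13(L), so W
n=17: →16(W), 15(W), 14(W) — all W, so L
n=18: →17(L), so W
n=19: →17(L), so W
n=20: →17(L), so W
n=21: →20(W), 19(W), 18(W) — all W, so L
n=22: →21(L), so W
n=23: →21(L), so W
n=24: →21(L), so W
n=25: →24(W), 23(W), 22(W) — all W, so L
n=26: →25(L), so W
n=27: →25(L), so W
n=28: →25(L), so W
n=29: →28(W), 27(W), 26(W) — all W, so L
n=30: →29(L), so W
n=31: →29(L), so W
n=32: →29(L), so W
n=33: →32(W), 31(W), 30(W) — all W, so L
n=34: →33(L), so W
n=35: →33(L), so W
n=36: →33(L), so W
n=37: →36(W), 35(W), 34(W) — all W, so L
n=38: →37(L), so W
n=39: →37(L), so W
n=40: →37(L), so W
n=41: →40(W), 39(W), 38(W) — all W, so L
n=42: →41(L), so W
n=43: →41(L), so W
L entries with 0 ≤ n ≤ 43: n = 1, 5, 9, 13, 17, 21, 25, 29, 33, 37, 41; that makes 11.

11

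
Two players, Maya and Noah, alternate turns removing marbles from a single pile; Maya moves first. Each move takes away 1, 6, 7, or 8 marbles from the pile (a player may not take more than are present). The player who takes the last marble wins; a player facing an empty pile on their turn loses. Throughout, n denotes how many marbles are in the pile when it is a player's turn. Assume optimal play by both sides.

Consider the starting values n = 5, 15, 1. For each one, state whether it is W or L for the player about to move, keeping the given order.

Positions with no move are L. A position that does have a move is losing for the player to move precisely when every available move leads to a winning position for the opponent. Fill in the labels:
n=0: no move → L
n=1: W (go to 0, an L position)
n=2: L (sole option 1(W) is W)
n=3: W (go to 2, an L position)
n=4: L (sole option 3(W) is W)
n=5: W (go to 4, an L position)
n=6: W (go to 0, an L position)
n=7: W (go to 0, an L position)
n=8: W (go to 2, an L position)
n=9: W (go to 2, an L position)
n=10: W (go to 4, an L position)
n=11: W (go to 4, an L position)
n=12: W (go to 4, an L position)
n=13: L (options 12(W), 7(W), 6(W), 5(W) are all W)
n=14: W (go to 13, an L position)
n=15: L (options 14(W), 9(W), 8(W), 7(W) are all W)

5: W, 15: L, 1: W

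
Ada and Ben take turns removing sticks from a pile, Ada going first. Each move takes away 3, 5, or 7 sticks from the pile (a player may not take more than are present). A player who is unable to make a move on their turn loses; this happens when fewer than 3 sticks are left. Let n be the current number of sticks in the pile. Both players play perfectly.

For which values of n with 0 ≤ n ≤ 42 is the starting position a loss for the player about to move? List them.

0, 1, 2, 10, 11, 12, 20, 21, 22, 30, 31, 32, 40, 41, 42

Positions with no move are L. A position that does have a move is losing for the player to move precisely when every available move leads to a winning position for the opponent. Fill in the labels:
n=0: no move → L
n=1: no move → L
n=2: no move → L
n=3: can move to 0, which is L ⇒ W
n=4: can move to 1, which is L ⇒ W
n=5: can move to 2, which is L ⇒ W
n=6: can move to 1, which is L ⇒ W
n=7: can move to 2, which is L ⇒ W
n=8: can move to 1, which is L ⇒ W
n=9: can move to 2, which is L ⇒ W
n=10: moves to 7(W), 5(W), 3(W); every one is W ⇒ L
n=11: moves to 8(W), 6(W), 4(W); every one is W ⇒ L
n=12: moves to 9(W), 7(W), 5(W); every one is W ⇒ L
n=13: can move to 10, which is L ⇒ W
n=14: can move to 11, which is L ⇒ W
n=15: can move to 12, which is L ⇒ W
n=16: can move to 11, which is L ⇒ W
n=17: can move to 12, which is L ⇒ W
n=18: can move to 11, which is L ⇒ W
n=19: can move to 12, which is L ⇒ W
n=20: moves to 17(W), 15(W), 13(W); every one is W ⇒ L
n=21: moves to 18(W), 16(W), 14(W); every one is W ⇒ L
n=22: moves to 19(W), 17(W), 15(W); every one is W ⇒ L
n=23: can move to 20, which is L ⇒ W
n=24: can move to 21, which is L ⇒ W
n=25: can move to 22, which is L ⇒ W
n=26: can move to 21, which is L ⇒ W
n=27: can move to 22, which is L ⇒ W
n=28: can move to 21, which is L ⇒ W
n=29: can move to 22, which is L ⇒ W
n=30: moves to 27(W), 25(W), 23(W); every one is W ⇒ L
n=31: moves to 28(W), 26(W), 24(W); every one is W ⇒ L
n=32: moves to 29(W), 27(W), 25(W); every one is W ⇒ L
n=33: can move to 30, which is L ⇒ W
n=34: can move to 31, which is L ⇒ W
n=35: can move to 32, which is L ⇒ W
n=36: can move to 31, which is L ⇒ W
n=37: can move to 32, which is L ⇒ W
n=38: can move to 31, which is L ⇒ W
n=39: can move to 32, which is L ⇒ W
n=40: moves to 37(W), 35(W), 33(W); every one is W ⇒ L
n=41: moves to 38(W), 36(W), 34(W); every one is W ⇒ L
n=42: moves to 39(W), 37(W), 35(W); every one is W ⇒ L
The losing starting values of n are exactly the entries labelled L in this table (15 of them).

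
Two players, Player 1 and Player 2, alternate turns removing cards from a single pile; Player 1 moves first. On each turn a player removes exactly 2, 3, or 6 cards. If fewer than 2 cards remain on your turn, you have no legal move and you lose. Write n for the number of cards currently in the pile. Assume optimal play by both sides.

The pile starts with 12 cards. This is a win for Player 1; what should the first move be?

Classify positions by backward induction: terminal positions (no move available) are L. From any other position, the mover wins iff some move reaches an L.
n=0: no move → L
n=1: no move → L
n=2: can move to 0, which is L ⇒ W
n=3: can move to 1, which is L ⇒ W
n=4: can move to 1, which is L ⇒ W
n=5: moves to 3(W), 2(W); every one is W ⇒ L
n=6: can move to 0, which is L ⇒ W
n=7: can move to 5, which is L ⇒ W
n=8: can move to 5, which is L ⇒ W
n=9: moves to 7(W), 6(W), 3(W); every one is W ⇒ L
n=10: moves to 8(W), 7(W), 4(W); every one is W ⇒ L
n=11: can move to 9, which is L ⇒ W
n=12: can move to 10, which is L ⇒ W
From 12, the L positions reachable in one move are: 10, 9. Any move reaching one of these is winning.

Remove 2, leaving 10.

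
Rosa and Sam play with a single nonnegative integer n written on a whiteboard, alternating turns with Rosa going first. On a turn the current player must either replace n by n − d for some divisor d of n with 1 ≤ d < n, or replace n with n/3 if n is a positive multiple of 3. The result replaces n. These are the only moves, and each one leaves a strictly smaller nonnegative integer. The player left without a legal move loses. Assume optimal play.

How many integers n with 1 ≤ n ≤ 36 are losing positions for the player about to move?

Positions with no move are L. A position that does have a move is losing for the player to move precisely when every available move leads to a winning position for the opponent. Fill in the labels:
n=0: no move → L
n=1: no move → L
n=2: reaches L-position 1 → W
n=3: reaches L-position 1 → W
n=4: only reaches 2(W), 3(W), all W → L
n=5: reaches L-position 4 → W
n=6: reaches L-position 4 → W
n=7: only reaches 6(W), which is W → L
n=8: reaches L-position 4 → W
n=9: only reaches 3(W), 6(W), 8(W), all W → L
n=10: reaches L-position 9 → W
n=11: only reaches 10(W), which is W → L
n=12: reaches L-position 4 → W
n=13: only reaches 12(W), which is W → L
n=14: reaches L-position 7 → W
n=15: only reaches 5(W), 10(W), 12(W), 14(W), all W → L
n=16: reaches L-position 15 → W
n=17: only reaches 16(W), which is W → L
n=18: reaches L-position 9 → W
n=19: only reaches 18(W), which is W → L
n=20: reaches L-position 15 → W
n=21: reaches L-position 7 → W
n=22: reaches L-position 11 → W
n=23: only reaches 22(W), which is W → L
n=24: reaches L-position 23 → W
n=25: only reaches 20(W), 24(W), all W → L
n=26: reaches L-position 13 → W
n=27: reaches L-position 9 → W
n=28: only reaches 14(W), 21(W), 24(W), 26(W), 27(W), all W → L
n=29: reaches L-position 28 → W
n=30: reaches L-position 15 → W
n=31: only reaches 30(W), which is W → L
n=32: reaches L-position 28 → W
n=33: reaches L-position 11 → W
n=34: reaches L-position 17 → W
n=35: reaches L-position 28 → W
n=36: only reaches 12(W), 18(W), 24(W), 27(W), 30(W), 32(W), 33(W), 34(W), 35(W), all W → L
L entries with 1 ≤ n ≤ 36 (n=0 is outside the asked range and is not counted): n = 1, 4, 7, 9, 11, 13, 15, 17, 19, 23, 25, 28, 31, 36; that makes 14.

14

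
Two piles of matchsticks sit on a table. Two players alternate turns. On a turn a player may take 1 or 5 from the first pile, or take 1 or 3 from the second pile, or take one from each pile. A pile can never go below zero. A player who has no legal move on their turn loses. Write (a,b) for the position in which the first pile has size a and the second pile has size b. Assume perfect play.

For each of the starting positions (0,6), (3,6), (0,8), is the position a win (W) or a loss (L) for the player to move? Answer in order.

Classify positions by backward induction: terminal positions (no move available) are L. From any other position, the mover wins iff some move reaches an L.
No move ever increases a pile, so every position that can arise here has a ≤ 3 and b ≤ 8; it is enough to label the cells with 0 ≤ a ≤ 3 and 0 ≤ b ≤ 8.
Every move lowers a or b (never raises either), so fill the grid row by row in increasing a, and left to right within a row: each cell's successors are then already labelled.
      b=0  b=1  b=2  b=3  b=4  b=5  b=6  b=7  b=8
a=0:    L    W    L    W    L    W    L    W    L
a=1:    W    W    W    W    W    W    W    W    W
a=2:    L    W    L    W    L    W    L    W    L
a=3:    W    W    W    W    W    W    W    W    W
Cells with no legal move (terminal, hence L): (0,0).
The remaining L cells, each justified by listing all of its moves:
(0,2): L (sole option (0,1)(W) is W)
(0,4): L (options (0,3)(W), (0,1)(W) are all W)
(0,6): L (options (0,5)(W), (0,3)(W) are all W)
(0,8): L (options (0,7)(W), (0,5)(W) are all W)
(2,0): L (sole option (1,0)(W) is W)
(2,2): L (options (1,2)(W), (2,1)(W), (1,1)(W) are all W)
(2,4): L (options (1,4)(W), (2,3)(W), (2,1)(W), (1,3)(W) are all W)
(2,6): L (options (1,6)(W), (2,5)(W), (2,3)(W), (1,5)(W) are all W)
(2,8): L (options (1,8)(W), (2,7)(W), (2,5)(W), (1,7)(W) are all W)
Every other cell has at least one move into one of the L cells above, so it is W.
(0,6): one of the L cells justified above, so L
(3,6): the move to (2,6) reaches an L cell, so W
(0,8): one of the L cells justified above, so L

(0,6): L, (3,6): W, (0,8): L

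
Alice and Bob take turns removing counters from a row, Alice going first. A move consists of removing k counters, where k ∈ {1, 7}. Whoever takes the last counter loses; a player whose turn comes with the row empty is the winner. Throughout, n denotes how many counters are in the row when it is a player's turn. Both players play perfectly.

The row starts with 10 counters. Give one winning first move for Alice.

Compute win/loss labels from the base case upward. A position with no move is W. Any other position is W if it can reach an L in one move, else L.
n=0: no move; the opponent has just taken the last counter and therefore loses → W
n=1: L (sole option 0(W) is W)
n=2: W (go to 1, an L position)
n=3: L (sole option 2(W) is W)
n=4: W (go to 3, an L position)
n=5: L (sole option 4(W) is W)
n=6: W (go to 5, an L position)
n=7: L (options 6(W), 0(W) are all W)
n=8: W (go to 7, an L position)
n=9: L (options 8(W), 2(W) are all W)
n=10: W (go to 9, an L position)
From 10, the L positions reachable in one move are: 9, 3. Any move reaching one of these is winning.

Remove 1, leaving 9.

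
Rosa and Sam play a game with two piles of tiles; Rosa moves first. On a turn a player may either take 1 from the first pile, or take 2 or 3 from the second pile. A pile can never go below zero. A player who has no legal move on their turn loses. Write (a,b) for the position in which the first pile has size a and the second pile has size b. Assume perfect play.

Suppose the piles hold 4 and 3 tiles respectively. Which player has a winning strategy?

Rosa wins.

Work bottom-up. With no move the player to move loses. Otherwise the position is W if at least one move leads to an L position for the opponent, and L if every move leads to a W.
No move ever increases a pile, so every position that can arise here has a ≤ 4 and b ≤ 3; it is enough to label the cells with 0 ≤ a ≤ 4 and 0 ≤ b ≤ 3.
Every move lowers a or b (never raises either), so fill the grid row by row in increasing a, and left to right within a row: each cell's successors are then already labelled.
      b=0  b=1  b=2  b=3
a=0:    L    L    W    W
a=1:    W    W    L    L
a=2:    L    L    W    W
a=3:    W    W    L    L
a=4:    L    L    W    W
Cells with no legal move (terminal, hence L): (0,0), (0,1).
The remaining L cells, each justified by listing all of its moves:
(1,2): →(0,2)(W), (1,0)(W) — all W, so L
(1,3): →(0,3)(W), (1,1)(W), (1,0)(W) — all W, so L
(2,0): →(1,0)(W) only, which is W, so L
(2,1): →(1,1)(W) only, which is W, so L
(3,2): →(2,2)(W), (3,0)(W) — all W, so L
(3,3): →(2,3)(W), (3,1)(W), (3,0)(W) — all W, so L
(4,0): →(3,0)(W) only, which is W, so L
(4,1): →(3,1)(W) only, which is W, so L
Every other cell has at least one move into one of the L cells above, so it is W.
The starting position (4,3) is W: Rosa should move to (3,3), handing over an L position.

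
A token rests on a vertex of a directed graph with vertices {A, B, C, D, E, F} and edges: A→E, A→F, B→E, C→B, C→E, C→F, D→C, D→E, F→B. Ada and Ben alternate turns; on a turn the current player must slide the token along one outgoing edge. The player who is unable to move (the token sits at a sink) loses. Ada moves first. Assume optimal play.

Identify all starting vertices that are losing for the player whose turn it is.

E, F

Positions with no move are L. A position that does have a move is losing for the player to move precisely when every available move leads to a winning position for the opponent. Fill in the labels:
Every edge goes from a vertex to one that appears earlier in the order E, B, F, A, C, D, so processing vertices in that order labels each vertex after all of its successors.
E: no outgoing edge → L
B: →E(L), so W
F: →B(W) only, which is W, so L
A: →F(L), so W
C: →F(L), so W
D: →E(L), so W
Reading off the rows marked L gives the requested list; there are 2 such vertices.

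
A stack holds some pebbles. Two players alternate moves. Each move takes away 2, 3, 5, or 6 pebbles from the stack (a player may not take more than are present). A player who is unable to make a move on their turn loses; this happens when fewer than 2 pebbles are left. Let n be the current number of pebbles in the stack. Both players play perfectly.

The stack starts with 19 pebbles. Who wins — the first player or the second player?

Work bottom-up. With no move the player to move loses. Otherwise the position is W if at least one move leads to an L position for the opponent, and L if every move leads to a W.
n=0: no move → L
n=1: no move → L
n=2: reaches L-position 0 → W
n=3: reaches L-position 1 → W
n=4: reaches L-position 1 → W
n=5: reaches L-position 0 → W
n=6: reaches L-position 1 → W
n=7: reaches L-position 1 → W
n=8: only reaches 6(W), 5(W), 3(W), 2(W), all W → L
n=9: only reaches 7(W), 6(W), 4(W), 3(W), all W → L
n=10: reaches L-position 8 → W
n=11: reaches L-position 9 → W
n=12: reaches L-position 9 → W
n=13: reaches L-position 8 → W
n=14: reaches L-position 9 → W
n=15: reaches L-position 9 → W
n=16: only reaches 14(W), 13(W), 11(W), 10(W), all W → L
n=17: only reaches 15(W), 14(W), 12(W), 11(W), all W → L
n=18: reaches L-position 16 → W
n=19: reaches L-position 17 → W
From 19 the player to move can remove 2, leaving 17, reaching an L position.

The first player wins.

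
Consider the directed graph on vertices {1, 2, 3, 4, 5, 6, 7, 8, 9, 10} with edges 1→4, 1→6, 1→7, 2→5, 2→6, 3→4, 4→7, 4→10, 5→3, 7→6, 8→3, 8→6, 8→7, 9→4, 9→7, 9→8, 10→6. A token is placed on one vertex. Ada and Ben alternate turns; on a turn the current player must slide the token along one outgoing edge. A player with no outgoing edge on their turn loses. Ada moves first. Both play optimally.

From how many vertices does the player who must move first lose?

Label each position W (a win for the player to move) or L (a loss). A position with no legal move is L; any other position is W exactly when some move reaches an L, and L when every move reaches a W.
Every edge goes from a vertex to one that appears earlier in the order 6, 10, 7, 4, 3, 8, 5, 1, 9, 2, so processing vertices in that order labels each vertex after all of its successors.
6: no outgoing edge → L
10: →6(L), so W
7: →6(L), so W
4: →7(W), 10(W) — all W, so L
3: →4(L), so W
8: →6(L), so W
5: →3(W) only, which is W, so L
1: →4(L), so W
9: →4(L), so W
2: →5(L), so W
The L vertices are 4, 5, 6; that is 3 in all.

3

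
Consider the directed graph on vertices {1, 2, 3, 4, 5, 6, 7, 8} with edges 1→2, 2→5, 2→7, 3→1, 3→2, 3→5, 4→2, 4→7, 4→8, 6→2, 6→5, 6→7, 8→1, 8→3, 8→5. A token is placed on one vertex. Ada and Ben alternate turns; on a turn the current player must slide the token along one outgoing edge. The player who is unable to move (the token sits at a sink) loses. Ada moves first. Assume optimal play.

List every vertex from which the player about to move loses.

Classify positions by backward induction: terminal positions (no move available) are L. From any other position, the mover wins iff some move reaches an L.
Every edge goes from a vertex to one that appears earlier in the order 7, 5, 2, 6, 1, 3, 8, 4, so processing vertices in that order labels each vertex after all of its successors.
7: no outgoing edge → L
5: no outgoing edge → L
2: can move to 5, which is L ⇒ W
6: can move to 5, which is L ⇒ W
1: the only move is to 2(W), a W ⇒ L
3: can move to 1, which is L ⇒ W
8: can move to 1, which is L ⇒ W
4: can move to 7, which is L ⇒ W
The losing starting vertices are exactly the entries labelled L in this table (3 of them).

1, 5, 7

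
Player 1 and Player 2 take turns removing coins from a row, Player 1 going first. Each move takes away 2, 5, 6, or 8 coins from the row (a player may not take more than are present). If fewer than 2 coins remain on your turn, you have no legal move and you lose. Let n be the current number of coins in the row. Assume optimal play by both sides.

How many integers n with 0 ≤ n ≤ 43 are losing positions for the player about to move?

Use the standard recursion: the mover loses at a terminal position; elsewhere, the mover wins exactly when some move hands the opponent an L position.
n=0: no move → L
n=1: no move → L
n=2: can move to 0, which is L ⇒ W
n=3: can move to 1, which is L ⇒ W
n=4: the only move is to 2(W), a W ⇒ L
n=5: can move to 0, which is L ⇒ W
n=6: can move to 4, which is L ⇒ W
n=7: can move to 1, which is L ⇒ W
n=8: can move to 0, which is L ⇒ W
n=9: can move to 4, which is L ⇒ W
n=10: can move to 4, which is L ⇒ W
n=11: moves to 9(W), 6(W), 5(W), 3(W); every one is W ⇒ L
n=12: can move to 4, which is L ⇒ W
n=13: can move to 11, which is L ⇒ W
n=14: moves to 12(W), 9(W), 8(W), 6(W); every one is W ⇒ L
n=15: moves to 13(W), 10(W), 9(W), 7(W); every one is W ⇒ L
n=16: can move to 14, which is L ⇒ W
n=17: can move to 15, which is L ⇒ W
n=18: moves to 16(W), 13(W), 12(W), 10(W); every one is W ⇒ L
n=19: can move to 14, which is L ⇒ W
n=20: can move to 18, which is L ⇒ W
n=21: can move to 15, which is L ⇒ W
n=22: can move to 14, which is L ⇒ W
n=23: can move to 18, which is L ⇒ W
n=24: can move to 18, which is L ⇒ W
n=25: moves to 23(W), 20(W), 19(W), 17(W); every one is W ⇒ L
n=26: can move to 18, which is L ⇒ W
n=27: can move to 25, which is L ⇒ W
n=28: moves to 26(W), 23(W), 22(W), 20(W); every one is W ⇒ L
n=29: moves to 27(W), 24(W), 23(W), 21(W); every one is W ⇒ L
n=30: can move to 28, which is L ⇒ W
n=31: can move to 29, which is L ⇒ W
n=32: moves to 30(W), 27(W), 26(W), 24(W); every one is W ⇒ L
n=33: can move to 28, which is L ⇒ W
n=34: can move to 32, which is L ⇒ W
n=35: can move to 29, which is L ⇒ W
n=36: can move to 28, which is L ⇒ W
n=37: can move to 32, which is L ⇒ W
n=38: can move to 32, which is L ⇒ W
n=39: moves to 37(W), 34(W), 33(W), 31(W); every one is W ⇒ L
n=40: can move to 32, which is L ⇒ W
n=41: can move to 39, which is L ⇒ W
n=42: moves to 40(W), 37(W), 36(W), 34(W); every one is W ⇒ L
n=43: moves to 41(W), 38(W), 37(W), 35(W); every one is W ⇒ L
L entries with 0 ≤ n ≤ 43: n = 0, 1, 4, 11, 14, 15, 18, 25, 28, 29, 32, 39, 42, 43; that makes 14.

14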